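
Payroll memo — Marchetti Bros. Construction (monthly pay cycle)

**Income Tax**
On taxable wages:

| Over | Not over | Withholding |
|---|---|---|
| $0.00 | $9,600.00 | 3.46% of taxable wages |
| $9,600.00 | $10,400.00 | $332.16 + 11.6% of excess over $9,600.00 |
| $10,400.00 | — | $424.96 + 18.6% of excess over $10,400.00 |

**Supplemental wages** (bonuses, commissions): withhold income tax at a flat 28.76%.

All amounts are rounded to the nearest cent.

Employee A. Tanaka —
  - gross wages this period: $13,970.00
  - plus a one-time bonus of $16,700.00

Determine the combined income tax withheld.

Income Tax: taxable = $13,970.00
  $424.96 + 18.6% × ($13,970.00 − $10,400.00) = $424.96 + 18.6% × $3,570.00 = $1,088.98
Supplemental (28.76% flat on bonus): 28.76% × $16,700.00 = $4,802.92
Total income tax: $1,088.98 + $4,802.92 = $5,891.90

$5,891.90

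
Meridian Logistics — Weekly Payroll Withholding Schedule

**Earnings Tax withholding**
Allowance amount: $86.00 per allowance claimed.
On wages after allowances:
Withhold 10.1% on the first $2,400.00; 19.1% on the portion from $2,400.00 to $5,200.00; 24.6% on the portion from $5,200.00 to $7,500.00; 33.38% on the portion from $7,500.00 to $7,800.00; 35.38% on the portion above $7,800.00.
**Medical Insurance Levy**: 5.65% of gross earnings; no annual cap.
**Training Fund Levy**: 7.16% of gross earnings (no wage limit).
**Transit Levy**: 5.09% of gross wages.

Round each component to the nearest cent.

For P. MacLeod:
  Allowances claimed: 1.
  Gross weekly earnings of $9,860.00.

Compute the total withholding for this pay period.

$3,906.48

Earnings Tax: taxable = $9,860.00 − 1×$86.00 = $9,774.00
  $1,443.14 + 35.38% × ($9,774.00 − $7,800.00) = $1,443.14 + 35.38% × $1,974.00 = $2,141.54
Medical Insurance Levy: 5.65% × $9,860.00 = $557.09
Training Fund Levy: 7.16% × $9,860.00 = $705.98
Transit Levy: 5.09% × $9,860.00 = $501.87
Total: $2,141.54 + $557.09 + $705.98 + $501.87 = $3,906.48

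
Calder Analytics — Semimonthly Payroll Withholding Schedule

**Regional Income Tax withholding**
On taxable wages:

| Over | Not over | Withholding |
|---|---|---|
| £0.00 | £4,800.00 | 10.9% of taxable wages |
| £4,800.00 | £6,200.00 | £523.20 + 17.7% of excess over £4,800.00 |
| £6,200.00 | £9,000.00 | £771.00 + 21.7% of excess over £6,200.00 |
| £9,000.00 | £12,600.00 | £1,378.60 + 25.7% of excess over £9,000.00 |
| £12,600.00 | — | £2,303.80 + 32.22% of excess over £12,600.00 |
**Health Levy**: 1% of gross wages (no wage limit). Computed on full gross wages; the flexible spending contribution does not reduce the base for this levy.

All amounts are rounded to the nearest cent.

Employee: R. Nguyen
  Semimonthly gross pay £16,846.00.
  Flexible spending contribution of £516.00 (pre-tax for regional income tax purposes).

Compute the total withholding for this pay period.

Regional Income Tax: taxable = £16,846.00 − £516.00 = £16,330.00
  £2,303.80 + 32.22% × (£16,330.00 − £12,600.00) = £2,303.80 + 32.22% × £3,730.00 = £3,505.61
Health Levy: 1% × £16,846.00 = £168.46
Total: £3,505.61 + £168.46 = £3,674.07

£3,674.07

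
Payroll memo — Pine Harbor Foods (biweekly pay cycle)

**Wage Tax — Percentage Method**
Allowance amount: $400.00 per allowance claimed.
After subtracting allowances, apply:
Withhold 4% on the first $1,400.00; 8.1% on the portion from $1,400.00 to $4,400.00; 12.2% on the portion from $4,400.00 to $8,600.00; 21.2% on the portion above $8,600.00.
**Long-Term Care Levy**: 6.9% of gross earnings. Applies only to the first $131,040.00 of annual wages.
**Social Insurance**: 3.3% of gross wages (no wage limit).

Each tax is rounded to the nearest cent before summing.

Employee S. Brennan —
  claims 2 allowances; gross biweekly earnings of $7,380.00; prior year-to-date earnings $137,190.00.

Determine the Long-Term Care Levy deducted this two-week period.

Long-Term Care Levy: YTD $137,190.00 ≥ cap $131,040.00 → $0.00

$0.00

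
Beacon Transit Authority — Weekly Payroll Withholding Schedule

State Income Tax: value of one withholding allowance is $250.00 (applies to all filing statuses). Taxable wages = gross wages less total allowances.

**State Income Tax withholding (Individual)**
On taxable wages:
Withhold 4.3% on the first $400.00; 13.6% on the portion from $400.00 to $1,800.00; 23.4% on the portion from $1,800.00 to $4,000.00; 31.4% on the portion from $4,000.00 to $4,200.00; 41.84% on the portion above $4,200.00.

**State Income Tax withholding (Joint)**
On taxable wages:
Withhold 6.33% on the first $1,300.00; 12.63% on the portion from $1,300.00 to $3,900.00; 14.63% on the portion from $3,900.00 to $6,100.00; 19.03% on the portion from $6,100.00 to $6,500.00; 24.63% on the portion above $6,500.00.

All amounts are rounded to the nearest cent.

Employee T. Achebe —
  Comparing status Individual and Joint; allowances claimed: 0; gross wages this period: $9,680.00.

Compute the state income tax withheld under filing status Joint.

State Income Tax (Joint): taxable = $9,680.00
  $808.65 + 24.63% × ($9,680.00 − $6,500.00) = $808.65 + 24.63% × $3,180.00 = $1,591.88

$1,591.88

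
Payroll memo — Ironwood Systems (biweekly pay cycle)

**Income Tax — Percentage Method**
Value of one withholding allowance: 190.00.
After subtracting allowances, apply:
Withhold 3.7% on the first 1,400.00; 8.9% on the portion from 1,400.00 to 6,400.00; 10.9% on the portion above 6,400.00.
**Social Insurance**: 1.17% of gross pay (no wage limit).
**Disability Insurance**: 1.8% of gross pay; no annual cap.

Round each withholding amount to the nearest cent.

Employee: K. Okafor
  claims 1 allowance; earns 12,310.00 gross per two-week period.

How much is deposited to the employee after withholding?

Income Tax: taxable = 12,310.00 − 1×190.00 = 12,120.00
  496.80 + 10.9% × (12,120.00 − 6,400.00) = 496.80 + 10.9% × 5,720.00 = 1,120.28
Social Insurance: 1.17% × 12,310.00 = 144.03
Disability Insurance: 1.8% × 12,310.00 = 221.58
Total withheld: 1,120.28 + 144.03 + 221.58 = 1,485.89
Net pay: 12,310.00 − 1,485.89 = 10,824.11

10,824.11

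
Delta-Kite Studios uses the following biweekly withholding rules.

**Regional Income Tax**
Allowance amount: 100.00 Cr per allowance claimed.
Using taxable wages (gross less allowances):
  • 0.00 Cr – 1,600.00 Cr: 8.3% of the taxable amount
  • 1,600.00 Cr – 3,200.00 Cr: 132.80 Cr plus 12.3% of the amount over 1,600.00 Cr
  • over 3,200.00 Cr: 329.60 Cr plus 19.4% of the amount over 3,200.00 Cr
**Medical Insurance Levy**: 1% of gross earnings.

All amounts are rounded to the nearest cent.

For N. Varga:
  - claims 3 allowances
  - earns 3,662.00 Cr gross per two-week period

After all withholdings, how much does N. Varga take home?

Regional Income Tax: taxable = 3,662.00 Cr − 3×100.00 Cr = 3,362.00 Cr
  329.60 Cr + 19.4% × (3,362.00 Cr − 3,200.00 Cr) = 329.60 Cr + 19.4% × 162.00 Cr = 361.03 Cr
Medical Insurance Levy: 1% × 3,662.00 Cr = 36.62 Cr
Total withheld: 361.03 Cr + 36.62 Cr = 397.65 Cr
Net pay: 3,662.00 Cr − 397.65 Cr = 3,264.35 Cr

3,264.35 Cr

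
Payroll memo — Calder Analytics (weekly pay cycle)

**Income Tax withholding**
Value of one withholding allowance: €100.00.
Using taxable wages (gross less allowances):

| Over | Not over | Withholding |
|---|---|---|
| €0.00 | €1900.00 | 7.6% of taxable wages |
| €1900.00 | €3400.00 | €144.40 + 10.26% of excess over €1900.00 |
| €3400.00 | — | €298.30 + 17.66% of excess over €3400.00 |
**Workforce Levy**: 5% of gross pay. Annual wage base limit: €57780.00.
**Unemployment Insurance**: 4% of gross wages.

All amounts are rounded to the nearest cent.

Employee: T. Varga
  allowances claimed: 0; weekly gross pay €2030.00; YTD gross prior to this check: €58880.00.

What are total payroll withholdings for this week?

€238.94

Income Tax: taxable = €2030.00
  €144.40 + 10.26% × (€2030.00 − €1900.00) = €144.40 + 10.26% × €130.00 = €157.74
Workforce Levy: YTD €58880.00 ≥ cap €57780.00 → €0.00
Unemployment Insurance: 4% × €2030.00 = €81.20
Total: €157.74 + €0.00 + €81.20 = €238.94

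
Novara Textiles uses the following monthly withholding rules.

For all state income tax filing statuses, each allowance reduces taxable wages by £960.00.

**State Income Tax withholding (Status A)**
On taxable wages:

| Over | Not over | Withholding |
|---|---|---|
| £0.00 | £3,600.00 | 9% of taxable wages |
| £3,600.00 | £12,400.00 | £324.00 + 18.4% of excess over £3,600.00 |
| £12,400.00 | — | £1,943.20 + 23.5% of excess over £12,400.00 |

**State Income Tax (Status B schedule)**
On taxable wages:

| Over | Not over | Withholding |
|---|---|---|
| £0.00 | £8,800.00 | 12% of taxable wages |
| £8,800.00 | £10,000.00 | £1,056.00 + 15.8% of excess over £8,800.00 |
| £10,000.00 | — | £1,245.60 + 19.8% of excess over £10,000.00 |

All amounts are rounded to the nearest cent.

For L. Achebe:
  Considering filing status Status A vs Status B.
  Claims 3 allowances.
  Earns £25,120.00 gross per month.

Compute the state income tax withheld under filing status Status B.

£3,669.12

State Income Tax (Status B): taxable = £25,120.00 − 3×£960.00 = £22,240.00
  £1,245.60 + 19.8% × (£22,240.00 − £10,000.00) = £1,245.60 + 19.8% × £12,240.00 = £3,669.12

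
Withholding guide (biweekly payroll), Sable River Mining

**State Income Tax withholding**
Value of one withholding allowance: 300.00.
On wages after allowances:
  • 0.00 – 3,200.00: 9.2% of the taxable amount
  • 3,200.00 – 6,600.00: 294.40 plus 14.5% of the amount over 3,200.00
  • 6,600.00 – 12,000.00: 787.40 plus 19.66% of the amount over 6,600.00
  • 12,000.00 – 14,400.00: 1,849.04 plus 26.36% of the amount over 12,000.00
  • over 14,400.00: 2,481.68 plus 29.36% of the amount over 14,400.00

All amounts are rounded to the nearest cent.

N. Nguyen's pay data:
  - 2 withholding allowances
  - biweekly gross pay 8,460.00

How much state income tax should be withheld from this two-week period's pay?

State Income Tax: taxable = 8,460.00 − 2×300.00 = 7,860.00
  787.40 + 19.66% × (7,860.00 − 6,600.00) = 787.40 + 19.66% × 1,260.00 = 1,035.12

1,035.12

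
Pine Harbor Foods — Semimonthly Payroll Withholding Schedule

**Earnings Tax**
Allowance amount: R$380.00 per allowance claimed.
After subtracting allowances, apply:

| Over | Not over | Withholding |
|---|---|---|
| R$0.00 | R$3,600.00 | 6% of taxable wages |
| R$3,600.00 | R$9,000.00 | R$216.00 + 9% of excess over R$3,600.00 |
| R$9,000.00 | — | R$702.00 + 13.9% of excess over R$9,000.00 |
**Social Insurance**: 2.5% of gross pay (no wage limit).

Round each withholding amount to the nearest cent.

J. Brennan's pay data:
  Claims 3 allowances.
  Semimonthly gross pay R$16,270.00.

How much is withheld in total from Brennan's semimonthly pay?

Earnings Tax: taxable = R$16,270.00 − 3×R$380.00 = R$15,130.00
  R$702.00 + 13.9% × (R$15,130.00 − R$9,000.00) = R$702.00 + 13.9% × R$6,130.00 = R$1,554.07
Social Insurance: 2.5% × R$16,270.00 = R$406.75
Total: R$1,554.07 + R$406.75 = R$1,960.82

R$1,960.82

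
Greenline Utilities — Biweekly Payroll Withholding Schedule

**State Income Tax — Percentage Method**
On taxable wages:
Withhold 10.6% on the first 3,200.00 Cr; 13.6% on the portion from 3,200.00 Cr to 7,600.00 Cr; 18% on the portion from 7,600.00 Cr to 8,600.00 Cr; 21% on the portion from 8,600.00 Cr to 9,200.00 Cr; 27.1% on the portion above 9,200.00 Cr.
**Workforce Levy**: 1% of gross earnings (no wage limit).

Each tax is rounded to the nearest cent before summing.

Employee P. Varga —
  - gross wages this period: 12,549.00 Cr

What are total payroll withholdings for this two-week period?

2,276.67 Cr

State Income Tax: taxable = 12,549.00 Cr
  1,243.60 Cr + 27.1% × (12,549.00 Cr − 9,200.00 Cr) = 1,243.60 Cr + 27.1% × 3,349.00 Cr = 2,151.18 Cr
Workforce Levy: 1% × 12,549.00 Cr = 125.49 Cr
Total: 2,151.18 Cr + 125.49 Cr = 2,276.67 Cr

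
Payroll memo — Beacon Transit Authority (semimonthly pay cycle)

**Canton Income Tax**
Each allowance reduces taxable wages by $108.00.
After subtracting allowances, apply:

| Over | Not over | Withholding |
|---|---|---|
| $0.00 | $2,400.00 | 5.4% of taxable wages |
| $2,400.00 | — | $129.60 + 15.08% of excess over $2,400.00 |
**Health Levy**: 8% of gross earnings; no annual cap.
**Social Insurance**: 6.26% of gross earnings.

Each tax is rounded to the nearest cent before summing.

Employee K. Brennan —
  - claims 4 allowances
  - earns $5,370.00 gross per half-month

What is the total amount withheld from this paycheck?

$1,278.09

Canton Income Tax: taxable = $5,370.00 − 4×$108.00 = $4,938.00
  $129.60 + 15.08% × ($4,938.00 − $2,400.00) = $129.60 + 15.08% × $2,538.00 = $512.33
Health Levy: 8% × $5,370.00 = $429.60
Social Insurance: 6.26% × $5,370.00 = $336.16
Total: $512.33 + $429.60 + $336.16 = $1,278.09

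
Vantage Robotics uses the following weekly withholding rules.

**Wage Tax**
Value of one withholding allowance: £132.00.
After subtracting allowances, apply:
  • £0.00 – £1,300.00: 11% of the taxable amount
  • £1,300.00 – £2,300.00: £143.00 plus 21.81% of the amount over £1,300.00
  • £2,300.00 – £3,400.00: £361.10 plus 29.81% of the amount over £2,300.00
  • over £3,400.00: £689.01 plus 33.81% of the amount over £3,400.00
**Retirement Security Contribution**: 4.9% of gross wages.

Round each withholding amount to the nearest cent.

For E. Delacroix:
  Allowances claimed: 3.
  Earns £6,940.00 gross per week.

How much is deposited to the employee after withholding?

£4,847.94

Wage Tax: taxable = £6,940.00 − 3×£132.00 = £6,544.00
  £689.01 + 33.81% × (£6,544.00 − £3,400.00) = £689.01 + 33.81% × £3,144.00 = £1,752.00
Retirement Security Contribution: 4.9% × £6,940.00 = £340.06
Total withheld: £1,752.00 + £340.06 = £2,092.06
Net pay: £6,940.00 − £2,092.06 = £4,847.94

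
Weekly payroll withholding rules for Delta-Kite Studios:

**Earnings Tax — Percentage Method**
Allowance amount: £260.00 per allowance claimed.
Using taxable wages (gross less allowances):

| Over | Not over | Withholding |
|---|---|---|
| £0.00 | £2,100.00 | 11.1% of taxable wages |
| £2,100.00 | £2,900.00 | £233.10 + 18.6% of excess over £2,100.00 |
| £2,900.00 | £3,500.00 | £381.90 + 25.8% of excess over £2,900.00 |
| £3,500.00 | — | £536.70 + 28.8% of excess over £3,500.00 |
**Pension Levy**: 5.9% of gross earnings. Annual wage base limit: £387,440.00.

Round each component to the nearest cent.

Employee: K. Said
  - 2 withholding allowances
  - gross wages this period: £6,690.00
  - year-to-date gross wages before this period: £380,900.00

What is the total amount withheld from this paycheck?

Earnings Tax: taxable = £6,690.00 − 2×£260.00 = £6,170.00
  £536.70 + 28.8% × (£6,170.00 − £3,500.00) = £536.70 + 28.8% × £2,670.00 = £1,305.66
Pension Levy: cap £387,440.00 − YTD £380,900.00 = £6,540.00 subject; 5.9% × £6,540.00 = £385.86
Total: £1,305.66 + £385.86 = £1,691.52

£1,691.52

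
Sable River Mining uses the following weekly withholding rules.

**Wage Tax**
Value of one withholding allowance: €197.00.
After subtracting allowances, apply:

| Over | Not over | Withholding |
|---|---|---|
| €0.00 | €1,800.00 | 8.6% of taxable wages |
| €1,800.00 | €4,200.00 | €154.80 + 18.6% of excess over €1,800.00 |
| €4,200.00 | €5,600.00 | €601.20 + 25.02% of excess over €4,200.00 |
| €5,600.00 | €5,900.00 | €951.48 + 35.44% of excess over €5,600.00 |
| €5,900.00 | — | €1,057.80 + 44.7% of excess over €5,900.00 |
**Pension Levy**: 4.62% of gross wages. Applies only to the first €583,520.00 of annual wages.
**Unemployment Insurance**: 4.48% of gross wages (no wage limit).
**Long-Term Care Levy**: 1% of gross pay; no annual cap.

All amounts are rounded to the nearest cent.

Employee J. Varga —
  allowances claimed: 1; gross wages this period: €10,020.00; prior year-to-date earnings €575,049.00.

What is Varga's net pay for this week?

Wage Tax: taxable = €10,020.00 − 1×€197.00 = €9,823.00
  €1,057.80 + 44.7% × (€9,823.00 − €5,900.00) = €1,057.80 + 44.7% × €3,923.00 = €2,811.38
Pension Levy: cap €583,520.00 − YTD €575,049.00 = €8,471.00 subject; 4.62% × €8,471.00 = €391.36
Unemployment Insurance: 4.48% × €10,020.00 = €448.90
Long-Term Care Levy: 1% × €10,020.00 = €100.20
Total withheld: €2,811.38 + €391.36 + €448.90 + €100.20 = €3,751.84
Net pay: €10,020.00 − €3,751.84 = €6,268.16

€6,268.16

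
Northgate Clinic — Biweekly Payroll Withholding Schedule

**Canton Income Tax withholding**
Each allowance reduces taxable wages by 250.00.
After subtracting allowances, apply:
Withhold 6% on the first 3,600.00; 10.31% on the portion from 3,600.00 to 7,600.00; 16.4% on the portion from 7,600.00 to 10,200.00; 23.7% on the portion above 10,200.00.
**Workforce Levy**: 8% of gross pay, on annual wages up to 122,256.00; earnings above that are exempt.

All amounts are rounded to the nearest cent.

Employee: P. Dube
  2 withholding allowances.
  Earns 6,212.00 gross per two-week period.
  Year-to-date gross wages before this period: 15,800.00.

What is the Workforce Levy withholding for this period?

Workforce Levy: 8% × 6,212.00 = 496.96

496.96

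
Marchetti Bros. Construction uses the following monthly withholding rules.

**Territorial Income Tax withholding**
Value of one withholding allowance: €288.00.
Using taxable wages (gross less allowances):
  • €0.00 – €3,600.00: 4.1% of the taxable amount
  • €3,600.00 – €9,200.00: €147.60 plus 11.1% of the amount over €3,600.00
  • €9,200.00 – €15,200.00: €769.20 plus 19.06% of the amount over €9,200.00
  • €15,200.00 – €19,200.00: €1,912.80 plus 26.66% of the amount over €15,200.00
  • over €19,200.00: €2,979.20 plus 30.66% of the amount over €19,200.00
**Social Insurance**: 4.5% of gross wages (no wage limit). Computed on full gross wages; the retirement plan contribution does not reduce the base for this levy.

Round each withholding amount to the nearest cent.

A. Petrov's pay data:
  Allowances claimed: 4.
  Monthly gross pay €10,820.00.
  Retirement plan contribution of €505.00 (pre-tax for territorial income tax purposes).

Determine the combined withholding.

Territorial Income Tax: taxable = €10,820.00 − €505.00 − 4×€288.00 = €9,163.00
  €147.60 + 11.1% × (€9,163.00 − €3,600.00) = €147.60 + 11.1% × €5,563.00 = €765.09
Social Insurance: 4.5% × €10,820.00 = €486.90
Total: €765.09 + €486.90 = €1,251.99

€1,251.99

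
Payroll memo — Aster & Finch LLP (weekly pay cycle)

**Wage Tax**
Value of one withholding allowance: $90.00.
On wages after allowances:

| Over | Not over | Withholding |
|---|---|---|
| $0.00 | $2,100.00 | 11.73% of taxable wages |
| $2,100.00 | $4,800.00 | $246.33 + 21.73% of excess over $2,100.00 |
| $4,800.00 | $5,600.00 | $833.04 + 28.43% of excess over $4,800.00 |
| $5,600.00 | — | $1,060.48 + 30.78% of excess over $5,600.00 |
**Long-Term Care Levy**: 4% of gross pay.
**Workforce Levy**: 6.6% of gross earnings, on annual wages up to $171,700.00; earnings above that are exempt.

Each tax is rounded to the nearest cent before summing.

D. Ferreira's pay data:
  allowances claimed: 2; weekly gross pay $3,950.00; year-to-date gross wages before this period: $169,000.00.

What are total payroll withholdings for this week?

$945.42

Wage Tax: taxable = $3,950.00 − 2×$90.00 = $3,770.00
  $246.33 + 21.73% × ($3,770.00 − $2,100.00) = $246.33 + 21.73% × $1,670.00 = $609.22
Long-Term Care Levy: 4% × $3,950.00 = $158.00
Workforce Levy: cap $171,700.00 − YTD $169,000.00 = $2,700.00 subject; 6.6% × $2,700.00 = $178.20
Total: $609.22 + $158.00 + $178.20 = $945.42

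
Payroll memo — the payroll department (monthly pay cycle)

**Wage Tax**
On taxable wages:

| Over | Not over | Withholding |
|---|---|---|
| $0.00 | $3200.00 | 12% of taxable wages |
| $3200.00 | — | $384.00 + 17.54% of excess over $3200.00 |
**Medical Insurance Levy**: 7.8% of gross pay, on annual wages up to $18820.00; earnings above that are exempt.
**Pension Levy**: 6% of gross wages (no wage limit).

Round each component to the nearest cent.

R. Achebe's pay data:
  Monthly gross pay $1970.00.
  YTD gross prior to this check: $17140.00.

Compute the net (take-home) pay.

$1484.36

Wage Tax: taxable = $1970.00
  12% × $1970.00 = $236.40
Medical Insurance Levy: cap $18820.00 − YTD $17140.00 = $1680.00 subject; 7.8% × $1680.00 = $131.04
Pension Levy: 6% × $1970.00 = $118.20
Total withheld: $236.40 + $131.04 + $118.20 = $485.64
Net pay: $1970.00 − $485.64 = $1484.36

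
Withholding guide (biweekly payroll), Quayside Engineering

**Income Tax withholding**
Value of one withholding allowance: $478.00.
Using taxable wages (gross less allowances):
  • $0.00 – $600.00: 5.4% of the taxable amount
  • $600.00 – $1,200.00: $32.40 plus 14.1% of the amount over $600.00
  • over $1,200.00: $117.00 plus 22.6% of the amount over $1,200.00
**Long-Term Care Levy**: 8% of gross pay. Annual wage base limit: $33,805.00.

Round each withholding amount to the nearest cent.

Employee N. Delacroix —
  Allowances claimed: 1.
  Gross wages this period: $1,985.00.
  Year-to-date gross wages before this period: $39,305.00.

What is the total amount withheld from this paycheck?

Income Tax: taxable = $1,985.00 − 1×$478.00 = $1,507.00
  $117.00 + 22.6% × ($1,507.00 − $1,200.00) = $117.00 + 22.6% × $307.00 = $186.38
Long-Term Care Levy: YTD $39,305.00 ≥ cap $33,805.00 → $0.00
Total: $186.38 + $0.00 = $186.38

$186.38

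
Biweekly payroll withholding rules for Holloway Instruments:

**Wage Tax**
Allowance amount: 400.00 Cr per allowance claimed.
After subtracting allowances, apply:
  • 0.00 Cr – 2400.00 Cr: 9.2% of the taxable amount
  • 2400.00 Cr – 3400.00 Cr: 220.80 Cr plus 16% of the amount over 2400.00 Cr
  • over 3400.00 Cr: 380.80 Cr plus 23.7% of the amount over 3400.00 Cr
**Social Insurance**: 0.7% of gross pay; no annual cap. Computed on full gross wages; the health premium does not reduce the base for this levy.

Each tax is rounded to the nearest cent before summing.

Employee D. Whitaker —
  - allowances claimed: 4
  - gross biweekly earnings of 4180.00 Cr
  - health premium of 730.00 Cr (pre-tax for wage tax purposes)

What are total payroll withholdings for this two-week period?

199.46 Cr

Wage Tax: taxable = 4180.00 Cr − 730.00 Cr − 4×400.00 Cr = 1850.00 Cr
  9.2% × 1850.00 Cr = 170.20 Cr
Social Insurance: 0.7% × 4180.00 Cr = 29.26 Cr
Total: 170.20 Cr + 29.26 Cr = 199.46 Cr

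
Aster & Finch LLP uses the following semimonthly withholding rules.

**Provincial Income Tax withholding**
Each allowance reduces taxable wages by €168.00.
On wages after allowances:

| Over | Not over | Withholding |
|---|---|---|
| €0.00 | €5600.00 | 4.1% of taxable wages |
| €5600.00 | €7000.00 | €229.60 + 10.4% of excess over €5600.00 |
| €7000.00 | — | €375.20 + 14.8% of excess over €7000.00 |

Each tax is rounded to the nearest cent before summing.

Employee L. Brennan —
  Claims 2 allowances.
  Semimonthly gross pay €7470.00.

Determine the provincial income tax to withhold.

€395.03

Provincial Income Tax: taxable = €7470.00 − 2×€168.00 = €7134.00
  €375.20 + 14.8% × (€7134.00 − €7000.00) = €375.20 + 14.8% × €134.00 = €395.03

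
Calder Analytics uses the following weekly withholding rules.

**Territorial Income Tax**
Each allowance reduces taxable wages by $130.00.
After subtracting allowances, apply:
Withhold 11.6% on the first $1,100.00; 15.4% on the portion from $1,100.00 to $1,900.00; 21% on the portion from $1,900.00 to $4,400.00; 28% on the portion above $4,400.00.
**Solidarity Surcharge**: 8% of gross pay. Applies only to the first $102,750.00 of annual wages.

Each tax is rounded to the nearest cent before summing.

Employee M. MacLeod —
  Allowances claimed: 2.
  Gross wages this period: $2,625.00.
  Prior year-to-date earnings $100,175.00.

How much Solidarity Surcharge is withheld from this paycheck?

Solidarity Surcharge: cap $102,750.00 − YTD $100,175.00 = $2,575.00 subject; 8% × $2,575.00 = $206.00

$206.00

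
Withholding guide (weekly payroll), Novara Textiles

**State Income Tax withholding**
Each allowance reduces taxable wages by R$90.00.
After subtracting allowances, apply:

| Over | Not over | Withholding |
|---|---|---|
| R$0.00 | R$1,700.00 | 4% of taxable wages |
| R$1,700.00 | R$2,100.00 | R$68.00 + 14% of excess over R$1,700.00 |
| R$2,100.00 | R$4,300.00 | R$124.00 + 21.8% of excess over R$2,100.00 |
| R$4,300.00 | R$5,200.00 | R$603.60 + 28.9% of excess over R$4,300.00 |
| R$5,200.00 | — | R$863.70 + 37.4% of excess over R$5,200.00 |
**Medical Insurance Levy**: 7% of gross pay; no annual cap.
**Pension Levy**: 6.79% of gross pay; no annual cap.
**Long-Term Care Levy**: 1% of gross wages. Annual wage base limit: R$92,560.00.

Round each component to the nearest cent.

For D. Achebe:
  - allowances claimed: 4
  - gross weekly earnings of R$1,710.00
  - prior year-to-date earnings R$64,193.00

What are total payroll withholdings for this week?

R$306.91

State Income Tax: taxable = R$1,710.00 − 4×R$90.00 = R$1,350.00
  4% × R$1,350.00 = R$54.00
Medical Insurance Levy: 7% × R$1,710.00 = R$119.70
Pension Levy: 6.79% × R$1,710.00 = R$116.11
Long-Term Care Levy: 1% × R$1,710.00 = R$17.10
Total: R$54.00 + R$119.70 + R$116.11 + R$17.10 = R$306.91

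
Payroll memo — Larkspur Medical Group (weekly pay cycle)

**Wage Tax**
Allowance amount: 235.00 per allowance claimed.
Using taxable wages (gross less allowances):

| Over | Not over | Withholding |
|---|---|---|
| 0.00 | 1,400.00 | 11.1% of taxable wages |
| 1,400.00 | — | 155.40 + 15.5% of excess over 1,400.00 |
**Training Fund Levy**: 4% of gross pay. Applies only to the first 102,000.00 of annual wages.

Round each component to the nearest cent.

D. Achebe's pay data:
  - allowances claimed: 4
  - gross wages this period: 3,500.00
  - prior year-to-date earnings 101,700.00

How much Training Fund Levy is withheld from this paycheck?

12.00

Training Fund Levy: cap 102,000.00 − YTD 101,700.00 = 300.00 subject; 4% × 300.00 = 12.00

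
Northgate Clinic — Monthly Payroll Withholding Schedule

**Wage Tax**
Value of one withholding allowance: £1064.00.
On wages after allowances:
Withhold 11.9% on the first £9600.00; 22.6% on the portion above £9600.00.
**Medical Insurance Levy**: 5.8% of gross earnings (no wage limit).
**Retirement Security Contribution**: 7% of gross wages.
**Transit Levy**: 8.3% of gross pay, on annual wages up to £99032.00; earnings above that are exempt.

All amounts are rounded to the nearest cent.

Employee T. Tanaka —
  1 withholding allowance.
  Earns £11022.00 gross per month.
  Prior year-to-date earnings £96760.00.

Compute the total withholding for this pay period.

Wage Tax: taxable = £11022.00 − 1×£1064.00 = £9958.00
  £1142.40 + 22.6% × (£9958.00 − £9600.00) = £1142.40 + 22.6% × £358.00 = £1223.31
Medical Insurance Levy: 5.8% × £11022.00 = £639.28
Retirement Security Contribution: 7% × £11022.00 = £771.54
Transit Levy: cap £99032.00 − YTD £96760.00 = £2272.00 subject; 8.3% × £2272.00 = £188.58
Total: £1223.31 + £639.28 + £771.54 + £188.58 = £2822.71

£2822.71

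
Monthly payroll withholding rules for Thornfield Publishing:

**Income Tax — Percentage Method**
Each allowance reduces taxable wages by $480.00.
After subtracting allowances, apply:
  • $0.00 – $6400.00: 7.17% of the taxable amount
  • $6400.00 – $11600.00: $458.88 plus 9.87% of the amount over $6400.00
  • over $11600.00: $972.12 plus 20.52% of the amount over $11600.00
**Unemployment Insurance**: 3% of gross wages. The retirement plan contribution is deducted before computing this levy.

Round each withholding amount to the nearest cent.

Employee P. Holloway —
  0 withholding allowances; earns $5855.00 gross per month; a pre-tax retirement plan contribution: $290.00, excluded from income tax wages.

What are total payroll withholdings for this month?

$565.96

Income Tax: taxable = $5855.00 − $290.00 = $5565.00
  7.17% × $5565.00 = $399.01
Unemployment Insurance: 3% × $5565.00 = $166.95
Total: $399.01 + $166.95 = $565.96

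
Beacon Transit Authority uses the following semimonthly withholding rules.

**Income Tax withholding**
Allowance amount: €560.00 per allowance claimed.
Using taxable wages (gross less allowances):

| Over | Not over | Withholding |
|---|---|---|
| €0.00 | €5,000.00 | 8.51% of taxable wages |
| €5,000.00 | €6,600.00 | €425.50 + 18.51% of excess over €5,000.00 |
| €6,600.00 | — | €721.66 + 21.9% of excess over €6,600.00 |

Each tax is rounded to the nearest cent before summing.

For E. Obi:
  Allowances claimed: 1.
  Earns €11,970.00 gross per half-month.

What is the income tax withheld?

Income Tax: taxable = €11,970.00 − 1×€560.00 = €11,410.00
  €721.66 + 21.9% × (€11,410.00 − €6,600.00) = €721.66 + 21.9% × €4,810.00 = €1,775.05

€1,775.05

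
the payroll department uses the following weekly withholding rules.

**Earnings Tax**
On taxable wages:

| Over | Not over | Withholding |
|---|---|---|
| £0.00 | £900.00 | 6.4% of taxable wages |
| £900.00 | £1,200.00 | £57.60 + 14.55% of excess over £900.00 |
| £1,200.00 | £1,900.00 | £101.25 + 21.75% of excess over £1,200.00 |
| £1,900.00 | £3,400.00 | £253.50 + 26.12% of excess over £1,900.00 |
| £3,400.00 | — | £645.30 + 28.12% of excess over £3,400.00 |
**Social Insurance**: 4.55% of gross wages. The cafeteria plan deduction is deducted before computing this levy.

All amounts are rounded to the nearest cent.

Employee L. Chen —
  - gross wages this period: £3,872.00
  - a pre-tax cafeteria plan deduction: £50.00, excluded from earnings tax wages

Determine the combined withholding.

£937.87

Earnings Tax: taxable = £3,872.00 − £50.00 = £3,822.00
  £645.30 + 28.12% × (£3,822.00 − £3,400.00) = £645.30 + 28.12% × £422.00 = £763.97
Social Insurance: 4.55% × £3,822.00 = £173.90
Total: £763.97 + £173.90 = £937.87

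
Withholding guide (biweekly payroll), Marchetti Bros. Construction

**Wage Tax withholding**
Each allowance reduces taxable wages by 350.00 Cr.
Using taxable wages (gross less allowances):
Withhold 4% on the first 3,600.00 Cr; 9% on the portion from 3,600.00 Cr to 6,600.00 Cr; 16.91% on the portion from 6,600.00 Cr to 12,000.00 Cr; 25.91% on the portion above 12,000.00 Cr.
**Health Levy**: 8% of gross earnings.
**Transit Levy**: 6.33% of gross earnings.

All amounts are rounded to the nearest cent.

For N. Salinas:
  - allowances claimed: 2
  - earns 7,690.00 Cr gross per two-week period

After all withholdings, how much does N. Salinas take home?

6,108.07 Cr

Wage Tax: taxable = 7,690.00 Cr − 2×350.00 Cr = 6,990.00 Cr
  414.00 Cr + 16.91% × (6,990.00 Cr − 6,600.00 Cr) = 414.00 Cr + 16.91% × 390.00 Cr = 479.95 Cr
Health Levy: 8% × 7,690.00 Cr = 615.20 Cr
Transit Levy: 6.33% × 7,690.00 Cr = 486.78 Cr
Total withheld: 479.95 Cr + 615.20 Cr + 486.78 Cr = 1,581.93 Cr
Net pay: 7,690.00 Cr − 1,581.93 Cr = 6,108.07 Cr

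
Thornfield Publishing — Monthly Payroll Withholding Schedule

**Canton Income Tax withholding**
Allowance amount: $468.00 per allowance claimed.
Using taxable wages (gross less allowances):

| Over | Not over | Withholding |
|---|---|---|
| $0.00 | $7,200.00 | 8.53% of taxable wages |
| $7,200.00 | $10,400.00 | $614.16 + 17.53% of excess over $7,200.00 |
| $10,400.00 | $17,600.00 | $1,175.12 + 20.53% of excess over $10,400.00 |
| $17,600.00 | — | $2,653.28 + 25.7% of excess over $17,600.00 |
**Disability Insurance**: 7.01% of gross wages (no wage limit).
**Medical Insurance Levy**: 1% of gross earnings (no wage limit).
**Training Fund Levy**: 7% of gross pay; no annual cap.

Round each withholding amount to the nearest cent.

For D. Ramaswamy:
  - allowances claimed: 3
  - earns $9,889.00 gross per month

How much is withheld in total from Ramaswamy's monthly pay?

Canton Income Tax: taxable = $9,889.00 − 3×$468.00 = $8,485.00
  $614.16 + 17.53% × ($8,485.00 − $7,200.00) = $614.16 + 17.53% × $1,285.00 = $839.42
Disability Insurance: 7.01% × $9,889.00 = $693.22
Medical Insurance Levy: 1% × $9,889.00 = $98.89
Training Fund Levy: 7% × $9,889.00 = $692.23
Total: $839.42 + $693.22 + $98.89 + $692.23 = $2,323.76

$2,323.76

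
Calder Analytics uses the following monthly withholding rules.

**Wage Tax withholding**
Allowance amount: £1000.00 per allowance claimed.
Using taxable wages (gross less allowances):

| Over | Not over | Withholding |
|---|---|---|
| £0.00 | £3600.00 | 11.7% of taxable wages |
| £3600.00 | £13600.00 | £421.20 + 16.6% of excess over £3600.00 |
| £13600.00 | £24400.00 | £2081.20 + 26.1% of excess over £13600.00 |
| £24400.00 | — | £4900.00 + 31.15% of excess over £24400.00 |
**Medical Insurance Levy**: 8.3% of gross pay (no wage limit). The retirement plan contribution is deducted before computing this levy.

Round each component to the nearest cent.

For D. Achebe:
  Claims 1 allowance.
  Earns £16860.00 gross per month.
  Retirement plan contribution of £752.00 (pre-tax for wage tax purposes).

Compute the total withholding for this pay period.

Wage Tax: taxable = £16860.00 − £752.00 − 1×£1000.00 = £15108.00
  £2081.20 + 26.1% × (£15108.00 − £13600.00) = £2081.20 + 26.1% × £1508.00 = £2474.79
Medical Insurance Levy: 8.3% × £16108.00 = £1336.96
Total: £2474.79 + £1336.96 = £3811.75

£3811.75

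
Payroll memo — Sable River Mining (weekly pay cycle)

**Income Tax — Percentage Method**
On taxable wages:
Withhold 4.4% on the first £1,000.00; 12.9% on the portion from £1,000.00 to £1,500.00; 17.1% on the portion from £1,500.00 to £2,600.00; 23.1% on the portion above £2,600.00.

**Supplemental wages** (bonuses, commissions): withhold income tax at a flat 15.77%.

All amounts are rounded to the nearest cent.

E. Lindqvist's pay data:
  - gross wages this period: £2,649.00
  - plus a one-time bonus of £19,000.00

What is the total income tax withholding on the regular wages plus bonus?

Income Tax: taxable = £2,649.00
  £296.60 + 23.1% × (£2,649.00 − £2,600.00) = £296.60 + 23.1% × £49.00 = £307.92
Supplemental (15.77% flat on bonus): 15.77% × £19,000.00 = £2,996.30
Total income tax: £307.92 + £2,996.30 = £3,304.22

£3,304.22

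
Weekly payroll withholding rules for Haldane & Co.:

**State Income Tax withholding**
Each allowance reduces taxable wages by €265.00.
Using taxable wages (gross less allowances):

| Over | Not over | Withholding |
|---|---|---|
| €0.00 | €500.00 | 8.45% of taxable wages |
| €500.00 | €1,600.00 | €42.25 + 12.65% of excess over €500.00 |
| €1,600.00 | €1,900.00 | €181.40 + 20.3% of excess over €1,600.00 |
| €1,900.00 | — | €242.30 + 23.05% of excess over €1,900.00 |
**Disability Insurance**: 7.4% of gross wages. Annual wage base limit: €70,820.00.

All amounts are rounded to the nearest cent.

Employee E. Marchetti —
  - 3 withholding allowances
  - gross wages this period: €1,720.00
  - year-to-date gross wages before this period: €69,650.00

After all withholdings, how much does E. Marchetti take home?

State Income Tax: taxable = €1,720.00 − 3×€265.00 = €925.00
  €42.25 + 12.65% × (€925.00 − €500.00) = €42.25 + 12.65% × €425.00 = €96.01
Disability Insurance: cap €70,820.00 − YTD €69,650.00 = €1,170.00 subject; 7.4% × €1,170.00 = €86.58
Total withheld: €96.01 + €86.58 = €182.59
Net pay: €1,720.00 − €182.59 = €1,537.41

€1,537.41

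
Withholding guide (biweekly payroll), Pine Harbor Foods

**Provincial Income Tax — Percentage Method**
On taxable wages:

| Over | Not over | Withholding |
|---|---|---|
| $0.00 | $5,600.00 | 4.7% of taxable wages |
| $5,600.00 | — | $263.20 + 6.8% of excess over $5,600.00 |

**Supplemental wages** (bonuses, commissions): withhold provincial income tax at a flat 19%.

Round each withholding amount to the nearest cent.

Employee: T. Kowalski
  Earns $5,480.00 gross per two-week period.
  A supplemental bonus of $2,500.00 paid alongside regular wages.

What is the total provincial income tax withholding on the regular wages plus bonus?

Provincial Income Tax: taxable = $5,480.00
  4.7% × $5,480.00 = $257.56
Supplemental (19% flat on bonus): 19% × $2,500.00 = $475.00
Total provincial income tax: $257.56 + $475.00 = $732.56

$732.56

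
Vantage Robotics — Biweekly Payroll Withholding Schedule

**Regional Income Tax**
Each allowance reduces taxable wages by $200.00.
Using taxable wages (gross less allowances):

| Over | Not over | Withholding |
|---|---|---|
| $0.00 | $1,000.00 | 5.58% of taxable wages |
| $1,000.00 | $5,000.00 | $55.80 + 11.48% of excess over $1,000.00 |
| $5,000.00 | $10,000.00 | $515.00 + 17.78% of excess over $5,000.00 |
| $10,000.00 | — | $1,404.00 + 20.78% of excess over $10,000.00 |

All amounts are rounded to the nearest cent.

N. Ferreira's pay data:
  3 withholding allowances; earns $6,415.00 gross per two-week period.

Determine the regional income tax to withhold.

$659.91

Regional Income Tax: taxable = $6,415.00 − 3×$200.00 = $5,815.00
  $515.00 + 17.78% × ($5,815.00 − $5,000.00) = $515.00 + 17.78% × $815.00 = $659.91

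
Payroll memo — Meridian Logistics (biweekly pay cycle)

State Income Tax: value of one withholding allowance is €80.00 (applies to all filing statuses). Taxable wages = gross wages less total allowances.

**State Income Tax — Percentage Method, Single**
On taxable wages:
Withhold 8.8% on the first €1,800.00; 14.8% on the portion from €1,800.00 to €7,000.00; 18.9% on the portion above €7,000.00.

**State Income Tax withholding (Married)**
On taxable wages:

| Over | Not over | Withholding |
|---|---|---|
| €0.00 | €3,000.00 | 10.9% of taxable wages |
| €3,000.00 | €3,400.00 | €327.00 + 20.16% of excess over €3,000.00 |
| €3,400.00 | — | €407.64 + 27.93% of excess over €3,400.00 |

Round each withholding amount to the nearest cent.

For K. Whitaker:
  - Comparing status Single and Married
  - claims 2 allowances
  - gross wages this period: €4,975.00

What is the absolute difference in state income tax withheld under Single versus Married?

State Income Tax (Single): taxable = €4,975.00 − 2×€80.00 = €4,815.00
  €158.40 + 14.8% × (€4,815.00 − €1,800.00) = €158.40 + 14.8% × €3,015.00 = €604.62
State Income Tax (Married): taxable = €4,975.00 − 2×€80.00 = €4,815.00
  €407.64 + 27.93% × (€4,815.00 − €3,400.00) = €407.64 + 27.93% × €1,415.00 = €802.85
Difference: |€604.62 − €802.85| = €198.23 (higher under Married)

€198.23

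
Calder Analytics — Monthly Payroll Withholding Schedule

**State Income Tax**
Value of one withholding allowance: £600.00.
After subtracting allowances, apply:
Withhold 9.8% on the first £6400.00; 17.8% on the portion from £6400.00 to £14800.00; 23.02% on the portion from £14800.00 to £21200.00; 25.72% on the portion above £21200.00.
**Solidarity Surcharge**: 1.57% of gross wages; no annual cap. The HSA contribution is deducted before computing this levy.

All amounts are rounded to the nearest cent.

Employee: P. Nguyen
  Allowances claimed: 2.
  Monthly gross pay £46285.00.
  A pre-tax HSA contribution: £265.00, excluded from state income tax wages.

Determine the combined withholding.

State Income Tax: taxable = £46285.00 − £265.00 − 2×£600.00 = £44820.00
  £3595.68 + 25.72% × (£44820.00 − £21200.00) = £3595.68 + 25.72% × £23620.00 = £9670.74
Solidarity Surcharge: 1.57% × £46020.00 = £722.51
Total: £9670.74 + £722.51 = £10393.25

£10393.25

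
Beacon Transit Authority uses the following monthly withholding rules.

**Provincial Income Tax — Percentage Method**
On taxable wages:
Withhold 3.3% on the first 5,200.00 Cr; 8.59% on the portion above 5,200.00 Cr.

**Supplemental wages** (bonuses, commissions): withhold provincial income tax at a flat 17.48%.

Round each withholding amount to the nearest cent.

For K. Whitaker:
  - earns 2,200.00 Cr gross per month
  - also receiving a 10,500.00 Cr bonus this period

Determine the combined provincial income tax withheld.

Provincial Income Tax: taxable = 2,200.00 Cr
  3.3% × 2,200.00 Cr = 72.60 Cr
Supplemental (17.48% flat on bonus): 17.48% × 10,500.00 Cr = 1,835.40 Cr
Total provincial income tax: 72.60 Cr + 1,835.40 Cr = 1,908.00 Cr

1,908.00 Cr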